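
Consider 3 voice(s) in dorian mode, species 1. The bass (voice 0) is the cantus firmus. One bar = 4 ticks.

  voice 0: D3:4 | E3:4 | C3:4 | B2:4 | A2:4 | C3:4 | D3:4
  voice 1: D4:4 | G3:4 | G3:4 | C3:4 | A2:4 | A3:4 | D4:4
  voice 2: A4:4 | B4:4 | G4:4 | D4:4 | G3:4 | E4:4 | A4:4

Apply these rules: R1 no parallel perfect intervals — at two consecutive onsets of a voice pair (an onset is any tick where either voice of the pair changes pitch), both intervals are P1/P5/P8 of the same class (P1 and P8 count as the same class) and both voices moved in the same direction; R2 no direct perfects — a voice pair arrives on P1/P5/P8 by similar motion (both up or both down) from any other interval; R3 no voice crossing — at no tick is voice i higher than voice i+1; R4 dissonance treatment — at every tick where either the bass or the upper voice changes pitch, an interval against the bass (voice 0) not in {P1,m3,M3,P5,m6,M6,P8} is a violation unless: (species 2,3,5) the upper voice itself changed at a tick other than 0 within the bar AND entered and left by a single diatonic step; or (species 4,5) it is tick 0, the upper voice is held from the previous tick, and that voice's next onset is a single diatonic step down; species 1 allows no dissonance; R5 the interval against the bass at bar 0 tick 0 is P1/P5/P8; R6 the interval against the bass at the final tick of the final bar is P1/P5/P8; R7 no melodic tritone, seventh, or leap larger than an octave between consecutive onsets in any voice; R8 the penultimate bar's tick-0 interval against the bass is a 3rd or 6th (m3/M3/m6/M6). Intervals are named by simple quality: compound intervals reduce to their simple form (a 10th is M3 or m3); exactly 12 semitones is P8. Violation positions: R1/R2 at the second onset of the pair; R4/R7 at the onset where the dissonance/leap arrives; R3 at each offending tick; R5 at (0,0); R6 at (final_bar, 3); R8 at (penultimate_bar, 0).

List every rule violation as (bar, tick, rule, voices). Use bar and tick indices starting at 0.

(1, 0, R1, (0, 2))
(2, 0, R1, (0, 2))
(3, 0, R4, (0, 1))
(4, 0, R2, (0, 1))
(4, 0, R4, (0, 2))
(5, 0, R2, (1, 2))
(6, 0, R1, (1, 2))
(6, 0, R2, (0, 1))
(6, 0, R2, (0, 2))

bar 0: v0=D3 v1=D4 v2=A4 downbeat P5
bar 1: v0=E3 v1=G3 v2=B4 downbeat P5
bar 2: v0=C3 v1=G3 v2=G4 downbeat P5
bar 3: v0=B2 v1=C3 v2=D4 downbeat m3
bar 4: v0=A2 v1=A2 v2=G3 downbeat m7
bar 5: v0=C3 v1=A3 v2=E4 downbeat M3
bar 6: v0=D3 v1=D4 v2=A4 downbeat P5
  -> R1 @ bar 1 tick 0 v(0, 2): D3/A4 P5 -> E3/B4 P5 similar
  -> R1 @ bar 2 tick 0 v(0, 2): E3/B4 P5 -> C3/G4 P5 similar
  -> R4 @ bar 3 tick 0 v(0, 1): B2/C3 m2 untreated
  -> R2 @ bar 4 tick 0 v(0, 1): B2/C3 m2 -> A2/A2 P1 similar
  -> R4 @ bar 4 tick 0 v(0, 2): A2/G3 m7 untreated
  -> R2 @ bar 5 tick 0 v(1, 2): A2/G3 m7 -> A3/E4 P5 similar
  -> R1 @ bar 6 tick 0 v(1, 2): A3/E4 P5 -> D4/A4 P5 similar
  -> R2 @ bar 6 tick 0 v(0, 1): C3/A3 M6 -> D3/D4 P8 similar
  -> R2 @ bar 6 tick 0 v(0, 2): C3/E4 M3 -> D3/A4 P5 similar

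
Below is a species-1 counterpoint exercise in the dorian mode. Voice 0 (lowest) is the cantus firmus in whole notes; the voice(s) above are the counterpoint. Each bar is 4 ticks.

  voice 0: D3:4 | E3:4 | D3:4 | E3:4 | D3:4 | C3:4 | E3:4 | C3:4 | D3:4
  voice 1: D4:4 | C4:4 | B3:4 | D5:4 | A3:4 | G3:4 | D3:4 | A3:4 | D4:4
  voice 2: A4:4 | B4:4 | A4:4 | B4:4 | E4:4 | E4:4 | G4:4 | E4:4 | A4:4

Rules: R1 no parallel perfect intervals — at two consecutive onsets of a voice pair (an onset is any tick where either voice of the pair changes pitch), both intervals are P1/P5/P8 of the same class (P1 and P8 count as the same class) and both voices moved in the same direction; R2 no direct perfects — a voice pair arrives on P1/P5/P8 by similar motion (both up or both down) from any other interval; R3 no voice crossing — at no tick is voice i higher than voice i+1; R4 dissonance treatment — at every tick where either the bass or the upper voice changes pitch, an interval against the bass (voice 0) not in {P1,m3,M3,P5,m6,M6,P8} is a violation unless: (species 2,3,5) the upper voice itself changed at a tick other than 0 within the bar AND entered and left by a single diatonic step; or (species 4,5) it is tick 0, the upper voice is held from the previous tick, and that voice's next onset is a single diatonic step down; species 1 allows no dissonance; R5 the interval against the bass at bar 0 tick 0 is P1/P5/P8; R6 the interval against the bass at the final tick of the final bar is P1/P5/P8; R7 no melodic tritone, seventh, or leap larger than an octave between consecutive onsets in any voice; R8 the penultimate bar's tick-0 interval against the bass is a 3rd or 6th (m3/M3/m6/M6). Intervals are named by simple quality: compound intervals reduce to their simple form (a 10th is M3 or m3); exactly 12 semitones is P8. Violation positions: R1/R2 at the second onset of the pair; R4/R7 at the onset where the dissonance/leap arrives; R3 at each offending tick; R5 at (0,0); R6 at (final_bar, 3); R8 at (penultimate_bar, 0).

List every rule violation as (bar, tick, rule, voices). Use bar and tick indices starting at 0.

(1, 0, R1, (0, 2))
(2, 0, R1, (0, 2))
(3, 0, R1, (0, 2))
(3, 0, R3, (1, 2))
(3, 0, R4, (0, 1))
(3, 0, R7, (1,))
(3, 1, R3, (1, 2))
(3, 2, R3, (1, 2))
(3, 3, R3, (1, 2))
(4, 0, R2, (0, 1))
(4, 0, R2, (1, 2))
(4, 0, R4, (0, 2))
(4, 0, R7, (1,))
(5, 0, R1, (0, 1))
(6, 0, R3, (0, 1))
(6, 0, R4, (0, 1))
(6, 1, R3, (0, 1))
(6, 2, R3, (0, 1))
(6, 3, R3, (0, 1))
(8, 0, R1, (1, 2))
(8, 0, R2, (0, 1))
(8, 0, R2, (0, 2))

bar 0: v0=D3 v1=D4 v2=A4 downbeat P5
bar 1: v0=E3 v1=C4 v2=B4 downbeat P5
bar 2: v0=D3 v1=B3 v2=A4 downbeat P5
bar 3: v0=E3 v1=D5 v2=B4 downbeat P5
bar 4: v0=D3 v1=A3 v2=E4 downbeat M2
bar 5: v0=C3 v1=G3 v2=E4 downbeat M3
bar 6: v0=E3 v1=D3 v2=G4 downbeat m3
bar 7: v0=C3 v1=A3 v2=E4 downbeat M3
bar 8: v0=D3 v1=D4 v2=A4 downbeat P5
  -> R1 @ bar 1 tick 0 v(0, 2): D3/A4 P5 -> E3/B4 P5 similar
  -> R1 @ bar 2 tick 0 v(0, 2): E3/B4 P5 -> D3/A4 P5 similar
  -> R1 @ bar 3 tick 0 v(0, 2): D3/A4 P5 -> E3/B4 P5 similar
  -> R3 @ bar 3 tick 0 v(1, 2): D5 above B4
  -> R4 @ bar 3 tick 0 v(0, 1): E3/D5 m7 untreated
  -> R7 @ bar 3 tick 0 v(1,): B3->D5 leap 15st
  -> R3 @ bar 3 tick 1 v(1, 2): D5 above B4
  -> R3 @ bar 3 tick 2 v(1, 2): D5 above B4
  -> R3 @ bar 3 tick 3 v(1, 2): D5 above B4
  -> R2 @ bar 4 tick 0 v(0, 1): E3/D5 m7 -> D3/A3 P5 similar
  -> R2 @ bar 4 tick 0 v(1, 2): D5/B4 m3 -> A3/E4 P5 similar
  -> R4 @ bar 4 tick 0 v(0, 2): D3/E4 M2 untreated
  -> R7 @ bar 4 tick 0 v(1,): D5->A3 leap 17st
  -> R1 @ bar 5 tick 0 v(0, 1): D3/A3 P5 -> C3/G3 P5 similar
  -> R3 @ bar 6 tick 0 v(0, 1): E3 above D3
  -> R4 @ bar 6 tick 0 v(0, 1): E3/D3 M2 untreated
  -> R3 @ bar 6 tick 1 v(0, 1): E3 above D3
  -> R3 @ bar 6 tick 2 v(0, 1): E3 above D3
  -> R3 @ bar 6 tick 3 v(0, 1): E3 above D3
  -> R1 @ bar 8 tick 0 v(1, 2): A3/E4 P5 -> D4/A4 P5 similar
  -> R2 @ bar 8 tick 0 v(0, 1): C3/A3 M6 -> D3/D4 P8 similar
  -> R2 @ bar 8 tick 0 v(0, 2): C3/E4 M3 -> D3/A4 P5 similar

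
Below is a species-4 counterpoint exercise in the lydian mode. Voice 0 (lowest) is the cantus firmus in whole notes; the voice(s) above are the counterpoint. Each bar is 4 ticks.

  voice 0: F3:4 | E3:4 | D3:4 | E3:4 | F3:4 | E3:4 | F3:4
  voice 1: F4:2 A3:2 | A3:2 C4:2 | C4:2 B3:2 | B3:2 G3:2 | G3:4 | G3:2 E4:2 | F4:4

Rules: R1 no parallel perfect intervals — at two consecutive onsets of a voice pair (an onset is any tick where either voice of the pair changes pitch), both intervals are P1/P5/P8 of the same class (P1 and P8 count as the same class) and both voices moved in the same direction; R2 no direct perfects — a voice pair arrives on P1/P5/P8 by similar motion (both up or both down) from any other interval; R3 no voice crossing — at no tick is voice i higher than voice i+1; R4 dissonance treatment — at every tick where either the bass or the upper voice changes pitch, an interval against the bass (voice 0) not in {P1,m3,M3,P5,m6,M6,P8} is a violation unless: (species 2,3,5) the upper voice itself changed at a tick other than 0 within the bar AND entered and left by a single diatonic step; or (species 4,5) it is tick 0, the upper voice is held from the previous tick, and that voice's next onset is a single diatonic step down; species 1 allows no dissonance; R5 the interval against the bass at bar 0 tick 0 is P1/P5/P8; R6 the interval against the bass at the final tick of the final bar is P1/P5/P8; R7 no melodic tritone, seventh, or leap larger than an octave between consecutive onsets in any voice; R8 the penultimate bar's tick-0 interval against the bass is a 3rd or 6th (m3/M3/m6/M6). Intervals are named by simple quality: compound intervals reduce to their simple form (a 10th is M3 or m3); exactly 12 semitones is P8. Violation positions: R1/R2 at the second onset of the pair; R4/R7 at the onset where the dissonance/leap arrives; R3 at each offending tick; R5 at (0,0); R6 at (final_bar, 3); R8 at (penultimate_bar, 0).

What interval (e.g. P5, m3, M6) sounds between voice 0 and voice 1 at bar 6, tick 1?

P8

voice 0=F3 voice 1=F4 -> P8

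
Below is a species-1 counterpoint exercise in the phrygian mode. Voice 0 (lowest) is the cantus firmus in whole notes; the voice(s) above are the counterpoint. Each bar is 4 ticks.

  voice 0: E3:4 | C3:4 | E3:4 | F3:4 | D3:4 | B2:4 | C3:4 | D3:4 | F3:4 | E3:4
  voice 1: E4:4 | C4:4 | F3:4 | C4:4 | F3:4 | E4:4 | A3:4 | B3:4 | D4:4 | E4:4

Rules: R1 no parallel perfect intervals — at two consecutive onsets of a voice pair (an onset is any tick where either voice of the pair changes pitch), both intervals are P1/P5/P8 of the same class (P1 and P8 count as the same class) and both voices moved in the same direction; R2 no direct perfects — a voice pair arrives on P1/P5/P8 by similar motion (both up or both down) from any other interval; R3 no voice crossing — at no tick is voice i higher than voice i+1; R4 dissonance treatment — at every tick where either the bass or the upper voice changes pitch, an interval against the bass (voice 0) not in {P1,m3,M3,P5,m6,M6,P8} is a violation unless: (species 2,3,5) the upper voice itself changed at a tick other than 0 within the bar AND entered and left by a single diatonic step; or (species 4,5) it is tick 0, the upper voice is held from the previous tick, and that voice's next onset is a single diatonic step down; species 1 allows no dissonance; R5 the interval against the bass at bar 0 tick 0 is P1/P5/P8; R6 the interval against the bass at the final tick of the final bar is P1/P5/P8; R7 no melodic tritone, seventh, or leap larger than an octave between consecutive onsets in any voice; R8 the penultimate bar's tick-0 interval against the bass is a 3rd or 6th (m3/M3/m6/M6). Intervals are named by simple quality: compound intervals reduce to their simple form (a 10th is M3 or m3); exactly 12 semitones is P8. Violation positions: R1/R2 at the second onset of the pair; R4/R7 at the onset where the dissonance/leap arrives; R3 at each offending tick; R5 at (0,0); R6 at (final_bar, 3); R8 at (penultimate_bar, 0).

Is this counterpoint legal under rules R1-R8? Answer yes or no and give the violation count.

No (5 violations)

bar 0: v0=E3 v1=E4 (P8)
bar 1: v0=C3 v1=C4 (P8)
bar 2: v0=E3 v1=F3 (m2)
bar 3: v0=F3 v1=C4 (P5)
bar 4: v0=D3 v1=F3 (m3)
bar 5: v0=B2 v1=E4 (P4)
bar 6: v0=C3 v1=A3 (M6)
bar 7: v0=D3 v1=B3 (M6)
bar 8: v0=F3 v1=D4 (M6)
bar 9: v0=E3 v1=E4 (P8)
  R1 @ bar1.0: E3/E4 P8 -> C3/C4 P8 similar
  R4 @ bar2.0: E3/F3 m2 untreated
  R2 @ bar3.0: E3/F3 m2 -> F3/C4 P5 similar
  R4 @ bar5.0: B2/E4 P4 untreated
  R7 @ bar5.0: F3->E4 leap 11st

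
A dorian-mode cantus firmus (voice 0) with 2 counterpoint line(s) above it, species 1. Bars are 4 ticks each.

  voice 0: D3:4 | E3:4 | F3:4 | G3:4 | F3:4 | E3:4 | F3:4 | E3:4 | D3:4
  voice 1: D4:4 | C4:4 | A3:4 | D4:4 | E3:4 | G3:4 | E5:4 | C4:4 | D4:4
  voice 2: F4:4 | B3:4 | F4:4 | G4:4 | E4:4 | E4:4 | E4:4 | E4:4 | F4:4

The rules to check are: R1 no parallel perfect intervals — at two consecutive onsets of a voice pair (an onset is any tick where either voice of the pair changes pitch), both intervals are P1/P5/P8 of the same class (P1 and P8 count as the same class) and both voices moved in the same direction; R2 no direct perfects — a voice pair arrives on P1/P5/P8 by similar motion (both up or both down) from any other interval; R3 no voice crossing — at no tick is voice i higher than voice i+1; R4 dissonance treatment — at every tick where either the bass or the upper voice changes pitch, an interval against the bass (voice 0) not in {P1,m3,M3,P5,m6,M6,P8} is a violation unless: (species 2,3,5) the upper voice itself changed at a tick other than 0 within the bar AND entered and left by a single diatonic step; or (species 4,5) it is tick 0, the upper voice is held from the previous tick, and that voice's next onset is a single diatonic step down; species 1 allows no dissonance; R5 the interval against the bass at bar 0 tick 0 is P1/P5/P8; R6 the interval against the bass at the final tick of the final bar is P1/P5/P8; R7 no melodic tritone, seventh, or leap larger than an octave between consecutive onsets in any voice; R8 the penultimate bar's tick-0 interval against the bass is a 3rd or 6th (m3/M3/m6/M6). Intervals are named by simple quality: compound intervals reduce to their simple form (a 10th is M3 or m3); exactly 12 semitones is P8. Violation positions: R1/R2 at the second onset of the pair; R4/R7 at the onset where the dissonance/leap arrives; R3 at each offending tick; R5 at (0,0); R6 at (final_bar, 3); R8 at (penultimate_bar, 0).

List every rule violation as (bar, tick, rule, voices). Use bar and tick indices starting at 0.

(0, 0, R5, (0, 2))
(1, 0, R3, (1, 2))
(1, 0, R7, (2,))
(1, 1, R3, (1, 2))
(1, 2, R3, (1, 2))
(1, 3, R3, (1, 2))
(2, 0, R2, (0, 2))
(2, 0, R7, (2,))
(3, 0, R1, (0, 2))
(3, 0, R2, (0, 1))
(4, 0, R2, (1, 2))
(4, 0, R3, (0, 1))
(4, 0, R4, (0, 1))
(4, 0, R4, (0, 2))
(4, 0, R7, (1,))
(4, 1, R3, (0, 1))
(4, 2, R3, (0, 1))
(4, 3, R3, (0, 1))
(6, 0, R3, (1, 2))
(6, 0, R4, (0, 1))
(6, 0, R4, (0, 2))
(6, 0, R7, (1,))
(6, 1, R3, (1, 2))
(6, 2, R3, (1, 2))
(6, 3, R3, (1, 2))
(7, 0, R7, (1,))
(7, 0, R8, (0, 2))
(8, 3, R6, (0, 2))

bar 0: v0=D3 v1=D4 v2=F4 downbeat m3
bar 1: v0=E3 v1=C4 v2=B3 downbeat P5
bar 2: v0=F3 v1=A3 v2=F4 downbeat P8
bar 3: v0=G3 v1=D4 v2=G4 downbeat P8
bar 4: v0=F3 v1=E3 v2=E4 downbeat M7
bar 5: v0=E3 v1=G3 v2=E4 downbeat P8
bar 6: v0=F3 v1=E5 v2=E4 downbeat M7
bar 7: v0=E3 v1=C4 v2=E4 downbeat P8
bar 8: v0=D3 v1=D4 v2=F4 downbeat m3
  -> R5 @ bar 0 tick 0 v(0, 2): opens on m3
  -> R3 @ bar 1 tick 0 v(1, 2): C4 above B3
  -> R7 @ bar 1 tick 0 v(2,): F4->B3 leap 6st
  -> R3 @ bar 1 tick 1 v(1, 2): C4 above B3
  -> R3 @ bar 1 tick 2 v(1, 2): C4 above B3
  -> R3 @ bar 1 tick 3 v(1, 2): C4 above B3
  -> R2 @ bar 2 tick 0 v(0, 2): E3/B3 P5 -> F3/F4 P8 similar
  -> R7 @ bar 2 tick 0 v(2,): B3->F4 leap 6st
  -> R1 @ bar 3 tick 0 v(0, 2): F3/F4 P8 -> G3/G4 P8 similar
  -> R2 @ bar 3 tick 0 v(0, 1): F3/A3 M3 -> G3/D4 P5 similar
  -> R2 @ bar 4 tick 0 v(1, 2): D4/G4 P4 -> E3/E4 P8 similar
  -> R3 @ bar 4 tick 0 v(0, 1): F3 above E3
  -> R4 @ bar 4 tick 0 v(0, 1): F3/E3 m2 untreated
  -> R4 @ bar 4 tick 0 v(0, 2): F3/E4 M7 untreated
  -> R7 @ bar 4 tick 0 v(1,): D4->E3 leap 10st
  -> R3 @ bar 4 tick 1 v(0, 1): F3 above E3
  -> R3 @ bar 4 tick 2 v(0, 1): F3 above E3
  -> R3 @ bar 4 tick 3 v(0, 1): F3 above E3
  -> R3 @ bar 6 tick 0 v(1, 2): E5 above E4
  -> R4 @ bar 6 tick 0 v(0, 1): F3/E5 M7 untreated
  -> R4 @ bar 6 tick 0 v(0, 2): F3/E4 M7 untreated
  -> R7 @ bar 6 tick 0 v(1,): G3->E5 leap 21st
  -> R3 @ bar 6 tick 1 v(1, 2): E5 above E4
  -> R3 @ bar 6 tick 2 v(1, 2): E5 above E4
  -> R3 @ bar 6 tick 3 v(1, 2): E5 above E4
  -> R7 @ bar 7 tick 0 v(1,): E5->C4 leap 16st
  -> R8 @ bar 7 tick 0 v(0, 2): penult P8 not 3rd/6th
  -> R6 @ bar 8 tick 3 v(0, 2): closes on m3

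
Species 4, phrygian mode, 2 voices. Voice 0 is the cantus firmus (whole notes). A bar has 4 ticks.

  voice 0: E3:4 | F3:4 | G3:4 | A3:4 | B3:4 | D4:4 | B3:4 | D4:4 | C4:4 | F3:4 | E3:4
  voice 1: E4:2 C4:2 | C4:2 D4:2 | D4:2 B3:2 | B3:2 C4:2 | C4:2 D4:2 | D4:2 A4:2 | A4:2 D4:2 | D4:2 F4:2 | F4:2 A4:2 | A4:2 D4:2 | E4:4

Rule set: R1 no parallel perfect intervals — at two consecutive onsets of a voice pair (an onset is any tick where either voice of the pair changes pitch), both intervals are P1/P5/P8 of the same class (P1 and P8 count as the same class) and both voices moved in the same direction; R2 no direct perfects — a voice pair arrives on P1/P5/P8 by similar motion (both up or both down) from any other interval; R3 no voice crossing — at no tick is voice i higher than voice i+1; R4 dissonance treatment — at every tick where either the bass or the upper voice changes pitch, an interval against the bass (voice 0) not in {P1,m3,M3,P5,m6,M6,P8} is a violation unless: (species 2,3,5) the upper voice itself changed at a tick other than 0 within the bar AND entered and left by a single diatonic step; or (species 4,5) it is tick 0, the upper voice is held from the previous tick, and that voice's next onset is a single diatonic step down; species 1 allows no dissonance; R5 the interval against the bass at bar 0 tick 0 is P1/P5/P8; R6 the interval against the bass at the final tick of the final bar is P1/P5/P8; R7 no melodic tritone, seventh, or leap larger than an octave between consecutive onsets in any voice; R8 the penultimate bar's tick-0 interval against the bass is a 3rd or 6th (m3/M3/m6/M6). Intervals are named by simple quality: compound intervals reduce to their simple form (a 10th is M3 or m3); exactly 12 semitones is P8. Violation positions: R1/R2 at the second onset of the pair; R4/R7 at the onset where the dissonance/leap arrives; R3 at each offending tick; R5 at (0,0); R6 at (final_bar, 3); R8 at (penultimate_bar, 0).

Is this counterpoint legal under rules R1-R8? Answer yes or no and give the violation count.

bar 0: v0=E3 v1=E4 (P8)
bar 1: v0=F3 v1=C4 (P5)
bar 2: v0=G3 v1=D4 (P5)
bar 3: v0=A3 v1=B3 (M2)
bar 4: v0=B3 v1=C4 (m2)
bar 5: v0=D4 v1=D4 (P1)
bar 6: v0=B3 v1=A4 (m7)
bar 7: v0=D4 v1=D4 (P1)
bar 8: v0=C4 v1=F4 (P4)
bar 9: v0=F3 v1=A4 (M3)
bar 10: v0=E3 v1=E4 (P8)
  R4 @ bar3.0: A3/B3 M2 untreated
  R4 @ bar4.0: B3/C4 m2 untreated
  R4 @ bar6.0: B3/A4 m7 untreated
  R4 @ bar8.0: C4/F4 P4 untreated

No (4 violations)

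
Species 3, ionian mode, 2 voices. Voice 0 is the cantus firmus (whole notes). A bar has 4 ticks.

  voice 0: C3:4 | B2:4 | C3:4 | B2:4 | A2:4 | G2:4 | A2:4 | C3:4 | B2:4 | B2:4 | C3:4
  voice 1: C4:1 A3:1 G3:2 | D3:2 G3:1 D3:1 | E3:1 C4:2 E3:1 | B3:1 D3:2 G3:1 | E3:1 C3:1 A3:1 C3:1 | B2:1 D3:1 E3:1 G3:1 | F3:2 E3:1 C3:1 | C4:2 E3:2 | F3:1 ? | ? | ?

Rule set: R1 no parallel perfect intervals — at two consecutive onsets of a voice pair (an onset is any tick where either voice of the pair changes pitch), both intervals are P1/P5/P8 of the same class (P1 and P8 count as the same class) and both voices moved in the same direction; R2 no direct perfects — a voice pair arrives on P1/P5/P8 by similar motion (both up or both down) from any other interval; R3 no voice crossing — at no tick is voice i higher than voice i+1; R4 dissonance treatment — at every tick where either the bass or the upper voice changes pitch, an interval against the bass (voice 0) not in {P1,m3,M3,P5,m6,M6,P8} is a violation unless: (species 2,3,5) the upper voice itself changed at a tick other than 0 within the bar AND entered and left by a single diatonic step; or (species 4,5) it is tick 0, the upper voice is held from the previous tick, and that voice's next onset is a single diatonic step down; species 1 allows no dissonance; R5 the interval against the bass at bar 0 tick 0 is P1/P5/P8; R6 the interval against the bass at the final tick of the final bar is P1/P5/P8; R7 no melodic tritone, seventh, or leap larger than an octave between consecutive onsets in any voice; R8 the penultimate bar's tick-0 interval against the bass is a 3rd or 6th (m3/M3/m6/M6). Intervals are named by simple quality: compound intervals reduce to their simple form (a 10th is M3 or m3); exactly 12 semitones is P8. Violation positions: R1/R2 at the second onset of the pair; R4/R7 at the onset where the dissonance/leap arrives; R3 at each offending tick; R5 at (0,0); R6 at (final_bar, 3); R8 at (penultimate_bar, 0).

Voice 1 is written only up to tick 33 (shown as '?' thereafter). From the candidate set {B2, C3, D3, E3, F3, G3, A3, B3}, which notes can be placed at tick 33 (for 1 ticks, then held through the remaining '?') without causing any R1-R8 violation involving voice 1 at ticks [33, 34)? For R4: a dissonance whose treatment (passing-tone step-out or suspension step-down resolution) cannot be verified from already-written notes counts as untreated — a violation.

{D3, F3, G3}

B2: violates R7
C3: violates R4
D3: legal
E3: violates R4
F3: legal
G3: legal
A3: violates R4
B3: violates R7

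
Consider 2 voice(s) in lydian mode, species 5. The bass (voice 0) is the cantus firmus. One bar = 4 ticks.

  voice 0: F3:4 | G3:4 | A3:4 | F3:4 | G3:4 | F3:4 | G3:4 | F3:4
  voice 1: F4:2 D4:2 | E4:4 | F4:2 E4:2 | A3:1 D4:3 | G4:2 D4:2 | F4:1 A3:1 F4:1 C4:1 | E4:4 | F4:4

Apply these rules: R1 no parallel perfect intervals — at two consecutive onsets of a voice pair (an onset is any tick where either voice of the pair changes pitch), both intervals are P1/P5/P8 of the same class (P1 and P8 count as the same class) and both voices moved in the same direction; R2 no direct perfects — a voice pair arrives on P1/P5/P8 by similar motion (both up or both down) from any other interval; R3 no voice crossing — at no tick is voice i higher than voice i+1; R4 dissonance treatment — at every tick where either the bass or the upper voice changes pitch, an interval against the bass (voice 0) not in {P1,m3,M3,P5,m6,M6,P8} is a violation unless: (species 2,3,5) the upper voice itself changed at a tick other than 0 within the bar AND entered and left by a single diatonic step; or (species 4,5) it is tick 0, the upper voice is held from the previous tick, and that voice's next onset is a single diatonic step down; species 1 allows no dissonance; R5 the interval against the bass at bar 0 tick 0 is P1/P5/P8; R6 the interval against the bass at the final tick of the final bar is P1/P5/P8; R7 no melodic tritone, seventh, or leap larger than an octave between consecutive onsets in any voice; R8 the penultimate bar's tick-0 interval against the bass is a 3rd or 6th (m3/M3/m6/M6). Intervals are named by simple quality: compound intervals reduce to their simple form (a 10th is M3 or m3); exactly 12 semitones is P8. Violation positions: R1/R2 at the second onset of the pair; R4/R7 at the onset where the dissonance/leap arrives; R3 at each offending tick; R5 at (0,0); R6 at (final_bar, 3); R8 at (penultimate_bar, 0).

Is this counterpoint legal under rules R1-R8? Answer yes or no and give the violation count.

bar 0: v0=F3 v1=F4 (P8)
bar 1: v0=G3 v1=E4 (M6)
bar 2: v0=A3 v1=F4 (m6)
bar 3: v0=F3 v1=A3 (M3)
bar 4: v0=G3 v1=G4 (P8)
bar 5: v0=F3 v1=F4 (P8)
bar 6: v0=G3 v1=E4 (M6)
bar 7: v0=F3 v1=F4 (P8)
  R2 @ bar4.0: F3/D4 M6 -> G3/G4 P8 similar

No (1 violations)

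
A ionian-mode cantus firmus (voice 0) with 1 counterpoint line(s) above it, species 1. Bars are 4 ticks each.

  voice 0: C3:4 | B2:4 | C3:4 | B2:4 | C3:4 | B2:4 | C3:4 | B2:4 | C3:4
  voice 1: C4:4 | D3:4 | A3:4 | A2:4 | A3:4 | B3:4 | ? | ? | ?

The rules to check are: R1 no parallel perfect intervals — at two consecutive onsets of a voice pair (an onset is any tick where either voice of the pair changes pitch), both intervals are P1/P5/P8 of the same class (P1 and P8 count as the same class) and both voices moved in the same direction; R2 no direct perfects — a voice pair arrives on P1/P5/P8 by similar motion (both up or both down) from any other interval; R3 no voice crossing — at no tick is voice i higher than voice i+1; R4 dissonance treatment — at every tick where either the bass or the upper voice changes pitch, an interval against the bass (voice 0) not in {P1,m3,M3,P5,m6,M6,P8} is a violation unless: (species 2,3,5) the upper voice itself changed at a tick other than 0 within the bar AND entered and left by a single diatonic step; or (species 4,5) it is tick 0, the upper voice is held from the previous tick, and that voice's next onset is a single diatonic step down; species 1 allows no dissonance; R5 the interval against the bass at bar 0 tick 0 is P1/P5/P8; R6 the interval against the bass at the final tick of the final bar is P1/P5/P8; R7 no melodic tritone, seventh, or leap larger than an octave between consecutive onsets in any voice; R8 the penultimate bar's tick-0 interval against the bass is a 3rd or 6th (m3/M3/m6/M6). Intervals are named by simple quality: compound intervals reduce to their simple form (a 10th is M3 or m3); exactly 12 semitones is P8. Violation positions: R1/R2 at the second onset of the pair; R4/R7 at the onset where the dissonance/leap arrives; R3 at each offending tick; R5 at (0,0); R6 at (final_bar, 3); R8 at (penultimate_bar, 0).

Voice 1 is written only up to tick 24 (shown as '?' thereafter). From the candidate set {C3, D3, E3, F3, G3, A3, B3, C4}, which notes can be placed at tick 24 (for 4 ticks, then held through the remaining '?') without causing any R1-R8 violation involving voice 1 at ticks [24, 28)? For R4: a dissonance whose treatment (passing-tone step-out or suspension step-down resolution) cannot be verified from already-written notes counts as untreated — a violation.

{A3, E3, G3}

C3: violates R7
D3: violates R4
E3: legal
F3: violates R4,R7
G3: legal
A3: legal
B3: violates R4
C4: violates R1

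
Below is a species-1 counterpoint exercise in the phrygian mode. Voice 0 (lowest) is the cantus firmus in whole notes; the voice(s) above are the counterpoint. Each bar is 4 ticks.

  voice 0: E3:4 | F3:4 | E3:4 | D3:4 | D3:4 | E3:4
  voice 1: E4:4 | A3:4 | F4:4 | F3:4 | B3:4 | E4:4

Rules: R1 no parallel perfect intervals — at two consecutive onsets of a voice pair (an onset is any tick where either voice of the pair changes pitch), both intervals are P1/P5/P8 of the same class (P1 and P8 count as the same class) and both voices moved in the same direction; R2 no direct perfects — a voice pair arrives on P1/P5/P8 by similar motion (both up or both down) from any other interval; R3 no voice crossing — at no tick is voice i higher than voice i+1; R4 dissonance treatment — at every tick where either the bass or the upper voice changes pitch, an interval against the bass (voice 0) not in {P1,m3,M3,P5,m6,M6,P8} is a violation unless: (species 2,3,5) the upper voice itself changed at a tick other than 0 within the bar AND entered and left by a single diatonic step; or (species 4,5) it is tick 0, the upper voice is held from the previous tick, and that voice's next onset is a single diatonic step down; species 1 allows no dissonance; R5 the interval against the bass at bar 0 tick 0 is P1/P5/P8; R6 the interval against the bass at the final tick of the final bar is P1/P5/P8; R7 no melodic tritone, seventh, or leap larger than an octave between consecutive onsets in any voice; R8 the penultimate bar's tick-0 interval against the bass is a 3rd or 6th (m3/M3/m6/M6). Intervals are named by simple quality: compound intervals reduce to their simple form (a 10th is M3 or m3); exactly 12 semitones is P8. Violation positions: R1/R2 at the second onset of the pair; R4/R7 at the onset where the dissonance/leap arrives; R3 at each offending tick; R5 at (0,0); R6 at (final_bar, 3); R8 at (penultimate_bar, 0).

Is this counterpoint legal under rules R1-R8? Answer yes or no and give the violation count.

No (3 violations)

bar 0: v0=E3 v1=E4 (P8)
bar 1: v0=F3 v1=A3 (M3)
bar 2: v0=E3 v1=F4 (m2)
bar 3: v0=D3 v1=F3 (m3)
bar 4: v0=D3 v1=B3 (M6)
bar 5: v0=E3 v1=E4 (P8)
  R4 @ bar2.0: E3/F4 m2 untreated
  R7 @ bar4.0: F3->B3 leap 6st
  R2 @ bar5.0: D3/B3 M6 -> E3/E4 P8 similar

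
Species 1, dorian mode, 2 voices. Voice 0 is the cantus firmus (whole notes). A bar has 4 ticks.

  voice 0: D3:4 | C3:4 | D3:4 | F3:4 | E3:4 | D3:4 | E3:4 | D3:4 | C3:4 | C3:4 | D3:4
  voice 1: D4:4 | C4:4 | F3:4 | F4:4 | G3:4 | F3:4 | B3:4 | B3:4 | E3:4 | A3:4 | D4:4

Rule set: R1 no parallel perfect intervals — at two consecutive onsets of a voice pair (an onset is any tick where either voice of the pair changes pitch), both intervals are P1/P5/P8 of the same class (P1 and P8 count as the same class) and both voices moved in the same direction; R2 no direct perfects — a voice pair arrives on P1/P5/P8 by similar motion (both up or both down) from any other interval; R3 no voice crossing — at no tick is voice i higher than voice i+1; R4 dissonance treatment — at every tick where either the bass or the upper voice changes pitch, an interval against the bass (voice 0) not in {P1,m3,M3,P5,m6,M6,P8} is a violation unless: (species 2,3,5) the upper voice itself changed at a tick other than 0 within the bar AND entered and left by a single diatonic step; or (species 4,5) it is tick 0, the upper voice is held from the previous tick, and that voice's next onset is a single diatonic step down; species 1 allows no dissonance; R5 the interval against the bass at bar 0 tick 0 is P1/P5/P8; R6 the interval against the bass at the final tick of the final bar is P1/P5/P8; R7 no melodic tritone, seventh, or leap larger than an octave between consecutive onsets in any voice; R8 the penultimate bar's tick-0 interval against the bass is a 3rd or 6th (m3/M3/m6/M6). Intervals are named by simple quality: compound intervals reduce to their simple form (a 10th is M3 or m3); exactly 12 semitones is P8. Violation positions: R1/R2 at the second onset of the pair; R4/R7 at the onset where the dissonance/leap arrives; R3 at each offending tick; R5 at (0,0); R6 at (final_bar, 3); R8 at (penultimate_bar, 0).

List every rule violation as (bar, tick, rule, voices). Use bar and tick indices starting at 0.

bar 0: v0=D3 v1=D4 downbeat P8
bar 1: v0=C3 v1=C4 downbeat P8
bar 2: v0=D3 v1=F3 downbeat m3
bar 3: v0=F3 v1=F4 downbeat P8
bar 4: v0=E3 v1=G3 downbeat m3
bar 5: v0=D3 v1=F3 downbeat m3
bar 6: v0=E3 v1=B3 downbeat P5
bar 7: v0=D3 v1=B3 downbeat M6
bar 8: v0=C3 v1=E3 downbeat M3
bar 9: v0=C3 v1=A3 downbeat M6
bar 10: v0=D3 v1=D4 downbeat P8
  -> R1 @ bar 1 tick 0 v(0, 1): D3/D4 P8 -> C3/C4 P8 similar
  -> R2 @ bar 3 tick 0 v(0, 1): D3/F3 m3 -> F3/F4 P8 similar
  -> R7 @ bar 4 tick 0 v(1,): F4->G3 leap 10st
  -> R2 @ bar 6 tick 0 v(0, 1): D3/F3 m3 -> E3/B3 P5 similar
  -> R7 @ bar 6 tick 0 v(1,): F3->B3 leap 6st
  -> R2 @ bar 10 tick 0 v(0, 1): C3/A3 M6 -> D3/D4 P8 similar

(1, 0, R1, (0, 1))
(3, 0, R2, (0, 1))
(4, 0, R7, (1,))
(6, 0, R2, (0, 1))
(6, 0, R7, (1,))
(10, 0, R2, (0, 1))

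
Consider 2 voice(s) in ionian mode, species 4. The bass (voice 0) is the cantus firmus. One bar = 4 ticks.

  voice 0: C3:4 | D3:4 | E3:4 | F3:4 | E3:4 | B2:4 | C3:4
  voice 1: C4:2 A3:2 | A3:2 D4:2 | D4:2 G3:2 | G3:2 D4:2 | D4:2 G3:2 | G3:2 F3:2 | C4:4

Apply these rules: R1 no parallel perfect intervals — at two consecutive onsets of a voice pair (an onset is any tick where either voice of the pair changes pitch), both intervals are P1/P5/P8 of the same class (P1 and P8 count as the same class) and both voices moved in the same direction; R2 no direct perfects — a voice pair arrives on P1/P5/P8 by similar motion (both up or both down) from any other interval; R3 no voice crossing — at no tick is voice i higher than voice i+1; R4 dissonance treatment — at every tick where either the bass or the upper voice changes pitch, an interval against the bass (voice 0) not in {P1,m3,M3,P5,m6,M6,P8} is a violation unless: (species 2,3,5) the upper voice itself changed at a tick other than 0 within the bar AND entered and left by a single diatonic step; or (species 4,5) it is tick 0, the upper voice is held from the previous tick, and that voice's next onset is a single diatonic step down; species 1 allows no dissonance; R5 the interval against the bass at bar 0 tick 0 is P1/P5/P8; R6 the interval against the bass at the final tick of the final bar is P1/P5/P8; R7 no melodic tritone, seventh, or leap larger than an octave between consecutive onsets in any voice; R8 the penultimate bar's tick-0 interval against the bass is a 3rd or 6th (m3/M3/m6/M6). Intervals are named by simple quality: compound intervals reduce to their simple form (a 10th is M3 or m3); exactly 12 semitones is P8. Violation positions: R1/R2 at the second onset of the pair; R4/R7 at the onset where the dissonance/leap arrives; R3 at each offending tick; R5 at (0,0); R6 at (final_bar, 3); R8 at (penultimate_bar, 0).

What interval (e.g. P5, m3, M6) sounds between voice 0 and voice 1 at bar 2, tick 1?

voice 0=E3 voice 1=D4 -> m7

m7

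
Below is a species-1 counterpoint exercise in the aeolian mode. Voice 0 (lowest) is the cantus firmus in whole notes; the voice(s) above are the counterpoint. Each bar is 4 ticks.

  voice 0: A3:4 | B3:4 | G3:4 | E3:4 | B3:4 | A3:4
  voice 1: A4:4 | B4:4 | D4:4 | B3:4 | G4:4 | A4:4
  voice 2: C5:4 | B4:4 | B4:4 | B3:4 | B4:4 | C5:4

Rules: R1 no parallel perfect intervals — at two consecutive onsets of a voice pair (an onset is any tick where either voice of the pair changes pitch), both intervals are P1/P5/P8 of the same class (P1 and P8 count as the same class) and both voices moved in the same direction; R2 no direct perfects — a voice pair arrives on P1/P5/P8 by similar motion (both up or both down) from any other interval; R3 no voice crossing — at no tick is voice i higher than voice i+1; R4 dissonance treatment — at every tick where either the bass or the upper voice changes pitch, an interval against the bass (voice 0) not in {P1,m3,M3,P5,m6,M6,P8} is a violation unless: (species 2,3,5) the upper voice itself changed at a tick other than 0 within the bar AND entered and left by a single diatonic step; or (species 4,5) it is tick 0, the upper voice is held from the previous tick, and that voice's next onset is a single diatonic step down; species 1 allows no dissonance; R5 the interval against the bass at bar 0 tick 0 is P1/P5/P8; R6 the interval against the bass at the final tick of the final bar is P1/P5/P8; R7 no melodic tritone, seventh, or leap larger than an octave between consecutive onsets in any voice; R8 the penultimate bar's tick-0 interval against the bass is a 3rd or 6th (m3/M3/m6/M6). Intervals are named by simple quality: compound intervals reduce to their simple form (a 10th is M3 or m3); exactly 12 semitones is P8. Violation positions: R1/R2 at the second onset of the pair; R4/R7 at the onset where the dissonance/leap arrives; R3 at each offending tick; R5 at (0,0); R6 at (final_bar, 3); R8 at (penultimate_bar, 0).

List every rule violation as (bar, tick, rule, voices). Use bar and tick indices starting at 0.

bar 0: v0=A3 v1=A4 v2=C5 downbeat m3
bar 1: v0=B3 v1=B4 v2=B4 downbeat P8
bar 2: v0=G3 v1=D4 v2=B4 downbeat M3
bar 3: v0=E3 v1=B3 v2=B3 downbeat P5
bar 4: v0=B3 v1=G4 v2=B4 downbeat P8
bar 5: v0=A3 v1=A4 v2=C5 downbeat m3
  -> R5 @ bar 0 tick 0 v(0, 2): opens on m3
  -> R1 @ bar 1 tick 0 v(0, 1): A3/A4 P8 -> B3/B4 P8 similar
  -> R2 @ bar 2 tick 0 v(0, 1): B3/B4 P8 -> G3/D4 P5 similar
  -> R1 @ bar 3 tick 0 v(0, 1): G3/D4 P5 -> E3/B3 P5 similar
  -> R2 @ bar 3 tick 0 v(0, 2): G3/B4 M3 -> E3/B3 P5 similar
  -> R2 @ bar 3 tick 0 v(1, 2): D4/B4 M6 -> B3/B3 P1 similar
  -> R2 @ bar 4 tick 0 v(0, 2): E3/B3 P5 -> B3/B4 P8 similar
  -> R8 @ bar 4 tick 0 v(0, 2): penult P8 not 3rd/6th
  -> R6 @ bar 5 tick 3 v(0, 2): closes on m3

(0, 0, R5, (0, 2))
(1, 0, R1, (0, 1))
(2, 0, R2, (0, 1))
(3, 0, R1, (0, 1))
(3, 0, R2, (0, 2))
(3, 0, R2, (1, 2))
(4, 0, R2, (0, 2))
(4, 0, R8, (0, 2))
(5, 3, R6, (0, 2))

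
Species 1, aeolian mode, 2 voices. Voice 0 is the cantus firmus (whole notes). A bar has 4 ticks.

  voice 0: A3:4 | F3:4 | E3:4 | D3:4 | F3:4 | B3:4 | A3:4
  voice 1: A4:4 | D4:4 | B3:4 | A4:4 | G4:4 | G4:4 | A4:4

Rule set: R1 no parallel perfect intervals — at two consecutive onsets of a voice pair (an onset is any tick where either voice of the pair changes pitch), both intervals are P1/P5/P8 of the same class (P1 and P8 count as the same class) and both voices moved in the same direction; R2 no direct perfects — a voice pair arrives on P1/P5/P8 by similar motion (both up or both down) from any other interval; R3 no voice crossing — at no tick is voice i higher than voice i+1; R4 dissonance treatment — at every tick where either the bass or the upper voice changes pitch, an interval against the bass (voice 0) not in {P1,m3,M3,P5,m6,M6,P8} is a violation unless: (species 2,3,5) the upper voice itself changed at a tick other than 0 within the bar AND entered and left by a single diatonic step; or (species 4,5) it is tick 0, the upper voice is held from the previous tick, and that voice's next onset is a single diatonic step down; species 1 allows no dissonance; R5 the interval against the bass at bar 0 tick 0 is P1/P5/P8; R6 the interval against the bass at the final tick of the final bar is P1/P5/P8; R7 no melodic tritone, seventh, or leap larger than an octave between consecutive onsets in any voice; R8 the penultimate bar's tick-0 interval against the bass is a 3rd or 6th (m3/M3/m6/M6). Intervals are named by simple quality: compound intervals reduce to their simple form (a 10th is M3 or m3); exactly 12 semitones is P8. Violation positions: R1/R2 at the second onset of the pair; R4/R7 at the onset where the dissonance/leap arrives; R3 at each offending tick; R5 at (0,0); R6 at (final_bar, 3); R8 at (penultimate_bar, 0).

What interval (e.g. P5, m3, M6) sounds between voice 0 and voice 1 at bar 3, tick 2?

voice 0=D3 voice 1=A4 -> P5

P5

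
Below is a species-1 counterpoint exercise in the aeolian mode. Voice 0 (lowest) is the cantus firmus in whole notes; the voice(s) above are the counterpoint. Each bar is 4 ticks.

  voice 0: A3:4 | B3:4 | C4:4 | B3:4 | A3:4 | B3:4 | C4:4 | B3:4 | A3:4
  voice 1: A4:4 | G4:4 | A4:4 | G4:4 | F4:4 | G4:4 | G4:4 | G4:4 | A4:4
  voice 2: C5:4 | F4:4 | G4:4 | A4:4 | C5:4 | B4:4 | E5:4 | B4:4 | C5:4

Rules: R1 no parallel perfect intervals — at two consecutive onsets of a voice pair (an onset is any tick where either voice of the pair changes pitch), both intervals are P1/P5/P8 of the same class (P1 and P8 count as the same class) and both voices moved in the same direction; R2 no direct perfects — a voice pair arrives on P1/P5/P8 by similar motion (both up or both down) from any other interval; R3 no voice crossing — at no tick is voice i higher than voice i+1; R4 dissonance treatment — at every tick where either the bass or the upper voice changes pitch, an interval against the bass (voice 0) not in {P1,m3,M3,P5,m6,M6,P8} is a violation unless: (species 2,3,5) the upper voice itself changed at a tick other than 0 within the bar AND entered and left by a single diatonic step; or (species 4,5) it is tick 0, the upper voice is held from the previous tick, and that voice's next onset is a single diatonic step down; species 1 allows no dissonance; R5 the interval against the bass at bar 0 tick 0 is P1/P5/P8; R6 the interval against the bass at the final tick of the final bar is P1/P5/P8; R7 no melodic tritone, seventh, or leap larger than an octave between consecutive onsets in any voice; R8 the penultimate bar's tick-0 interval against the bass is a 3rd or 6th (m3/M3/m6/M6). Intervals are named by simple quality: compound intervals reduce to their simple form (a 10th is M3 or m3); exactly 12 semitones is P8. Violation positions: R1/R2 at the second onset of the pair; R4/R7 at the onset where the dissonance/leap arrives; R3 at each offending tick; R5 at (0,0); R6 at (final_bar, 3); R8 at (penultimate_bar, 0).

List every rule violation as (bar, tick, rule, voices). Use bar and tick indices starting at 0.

bar 0: v0=A3 v1=A4 v2=C5 downbeat m3
bar 1: v0=B3 v1=G4 v2=F4 downbeat TT
bar 2: v0=C4 v1=A4 v2=G4 downbeat P5
bar 3: v0=B3 v1=G4 v2=A4 downbeat m7
bar 4: v0=A3 v1=F4 v2=C5 downbeat m3
bar 5: v0=B3 v1=G4 v2=B4 downbeat P8
bar 6: v0=C4 v1=G4 v2=E5 downbeat M3
bar 7: v0=B3 v1=G4 v2=B4 downbeat P8
bar 8: v0=A3 v1=A4 v2=C5 downbeat m3
  -> R5 @ bar 0 tick 0 v(0, 2): opens on m3
  -> R3 @ bar 1 tick 0 v(1, 2): G4 above F4
  -> R4 @ bar 1 tick 0 v(0, 2): B3/F4 TT untreated
  -> R3 @ bar 1 tick 1 v(1, 2): G4 above F4
  -> R3 @ bar 1 tick 2 v(1, 2): G4 above F4
  -> R3 @ bar 1 tick 3 v(1, 2): G4 above F4
  -> R2 @ bar 2 tick 0 v(0, 2): B3/F4 TT -> C4/G4 P5 similar
  -> R3 @ bar 2 tick 0 v(1, 2): A4 above G4
  -> R3 @ bar 2 tick 1 v(1, 2): A4 above G4
  -> R3 @ bar 2 tick 2 v(1, 2): A4 above G4
  -> R3 @ bar 2 tick 3 v(1, 2): A4 above G4
  -> R4 @ bar 3 tick 0 v(0, 2): B3/A4 m7 untreated
  -> R2 @ bar 7 tick 0 v(0, 2): C4/E5 M3 -> B3/B4 P8 similar
  -> R8 @ bar 7 tick 0 v(0, 2): penult P8 not 3rd/6th
  -> R6 @ bar 8 tick 3 v(0, 2): closes on m3

(0, 0, R5, (0, 2))
(1, 0, R3, (1, 2))
(1, 0, R4, (0, 2))
(1, 1, R3, (1, 2))
(1, 2, R3, (1, 2))
(1, 3, R3, (1, 2))
(2, 0, R2, (0, 2))
(2, 0, R3, (1, 2))
(2, 1, R3, (1, 2))
(2, 2, R3, (1, 2))
(2, 3, R3, (1, 2))
(3, 0, R4, (0, 2))
(7, 0, R2, (0, 2))
(7, 0, R8, (0, 2))
(8, 3, R6, (0, 2))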